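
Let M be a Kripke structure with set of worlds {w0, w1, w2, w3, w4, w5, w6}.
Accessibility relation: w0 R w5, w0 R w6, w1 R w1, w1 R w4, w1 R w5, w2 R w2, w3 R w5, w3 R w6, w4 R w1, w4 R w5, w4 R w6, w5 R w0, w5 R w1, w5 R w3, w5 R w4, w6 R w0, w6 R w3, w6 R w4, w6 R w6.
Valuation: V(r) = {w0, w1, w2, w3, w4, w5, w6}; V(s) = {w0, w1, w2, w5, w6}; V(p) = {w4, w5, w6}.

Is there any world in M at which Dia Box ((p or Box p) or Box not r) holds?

Let φ = Dia Box ((p or Box p) or Box not r). Evaluate φ at each world:
  w0 (successors {w5, w6}): φ is true.
  w1 (successors {w1, w4, w5}): φ is false.
  w2 (successors {w2}): φ is false.
  w3 (successors {w5, w6}): φ is true.
  w4 (successors {w1, w5, w6}): φ is true.
  w5 (successors {w0, w1, w3, w4}): φ is true.
  w6 (successors {w0, w3, w4, w6}): φ is true.
Detail at w0 (witness):
  At w0: Dia Box ((p or Box p) or Box not r) requires Box ((p or Box p) or Box not r) at some successor in {w5, w6}.
    Box ((p or Box p) or Box not r) holds at w6, so Dia Box ((p or Box p) or Box not r) is true at w0.
      At w6: Box ((p or Box p) or Box not r) requires (p or Box p) or Box not r at every successor {w0, w3, w4, w6}.
        At w0: (p or Box p) or Box not r is true.
        At w3: (p or Box p) or Box not r is true.
        At w4: (p or Box p) or Box not r is true.
        At w6: (p or Box p) or Box not r is true.
      So Box ((p or Box p) or Box not r) is true at w6.

Yes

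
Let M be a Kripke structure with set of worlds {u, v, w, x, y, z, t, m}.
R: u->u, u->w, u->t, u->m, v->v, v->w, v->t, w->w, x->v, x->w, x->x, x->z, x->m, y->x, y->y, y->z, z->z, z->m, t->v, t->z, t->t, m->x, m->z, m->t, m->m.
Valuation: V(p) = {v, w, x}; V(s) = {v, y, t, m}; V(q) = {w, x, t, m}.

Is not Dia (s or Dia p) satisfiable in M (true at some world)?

Let φ = not Dia (s or Dia p). Evaluate φ at each world:
  u (successors {u, w, t, m}): φ is false.
  v (successors {v, w, t}): φ is false.
  w (successors {w}): φ is false.
  x (successors {v, w, x, z, m}): φ is false.
  y (successors {x, y, z}): φ is false.
  z (successors {z, m}): φ is false.
  t (successors {v, z, t}): φ is false.
  m (successors {x, z, t, m}): φ is false.
For instance, at x:
  At x: Dia (s or Dia p) is true, so not Dia (s or Dia p) is false.
    At x: Dia (s or Dia p) requires s or Dia p at some successor in {v, w, x, z, m}.
      s or Dia p holds at v, so Dia (s or Dia p) is true at x.

No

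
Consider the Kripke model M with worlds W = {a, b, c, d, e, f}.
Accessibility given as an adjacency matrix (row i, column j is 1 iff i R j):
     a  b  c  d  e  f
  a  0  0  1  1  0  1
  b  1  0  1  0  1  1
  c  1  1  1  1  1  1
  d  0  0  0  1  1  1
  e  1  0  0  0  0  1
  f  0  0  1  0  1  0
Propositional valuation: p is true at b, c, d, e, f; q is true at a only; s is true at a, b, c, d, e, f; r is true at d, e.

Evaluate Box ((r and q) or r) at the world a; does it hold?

At a: Box ((r and q) or r) requires (r and q) or r at every successor {c, d, f}.
  (r and q) or r fails at c, so Box ((r and q) or r) is false at a.

No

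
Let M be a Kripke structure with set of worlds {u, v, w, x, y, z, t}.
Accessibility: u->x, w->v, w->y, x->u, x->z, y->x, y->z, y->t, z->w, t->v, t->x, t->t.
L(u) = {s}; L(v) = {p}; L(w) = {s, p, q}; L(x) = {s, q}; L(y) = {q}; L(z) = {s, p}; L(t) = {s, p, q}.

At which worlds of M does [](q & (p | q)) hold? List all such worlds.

u, v, z

Let φ = [](q & (p | q)). Evaluate φ at each world:
  u (successors {x}): φ is true.
  v (successors ∅): φ is true.
  w (successors {v, y}): φ is false.
  x (successors {u, z}): φ is false.
  y (successors {x, z, t}): φ is false.
  z (successors {w}): φ is true.
  t (successors {v, x, t}): φ is false.
For instance, at t:
  At t: [](q & (p | q)) requires q & (p | q) at every successor {v, x, t}.
    q & (p | q) fails at v, so [](q & (p | q)) is false at t.
Satisfying worlds: {u, v, z}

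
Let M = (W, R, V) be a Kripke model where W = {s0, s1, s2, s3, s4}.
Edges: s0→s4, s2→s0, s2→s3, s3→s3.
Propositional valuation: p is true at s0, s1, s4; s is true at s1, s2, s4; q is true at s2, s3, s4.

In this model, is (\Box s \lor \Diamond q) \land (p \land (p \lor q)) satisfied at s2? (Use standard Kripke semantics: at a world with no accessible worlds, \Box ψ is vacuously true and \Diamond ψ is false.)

No

At s2: \Box s \lor \Diamond q is true, p \land (p \lor q) is false, so (\Box s \lor \Diamond q) \land (p \land (p \lor q)) is false.
  At s2: \Box s is false, \Diamond q is true, so \Box s \lor \Diamond q is true.
    At s2: \Box s requires s at every successor {s0, s3}.
      s fails at s0, so \Box s is false at s2.
    At s2: \Diamond q requires q at some successor in {s0, s3}.
      q holds at s3, so \Diamond q is true at s2.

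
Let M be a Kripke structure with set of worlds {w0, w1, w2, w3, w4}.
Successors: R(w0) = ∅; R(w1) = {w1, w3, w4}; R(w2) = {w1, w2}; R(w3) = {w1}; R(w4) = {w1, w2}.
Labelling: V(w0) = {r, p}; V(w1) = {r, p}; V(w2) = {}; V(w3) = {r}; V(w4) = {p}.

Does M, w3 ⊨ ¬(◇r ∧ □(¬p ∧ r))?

Yes

At w3: ◇r ∧ □(¬p ∧ r) is false, so ¬(◇r ∧ □(¬p ∧ r)) is true.
  At w3: ◇r is true, □(¬p ∧ r) is false, so ◇r ∧ □(¬p ∧ r) is false.
    At w3: ◇r requires r at some successor in {w1}.
      r holds at w1, so ◇r is true at w3.
    At w3: □(¬p ∧ r) requires ¬p ∧ r at every successor {w1}.
      ¬p ∧ r fails at w1, so □(¬p ∧ r) is false at w3.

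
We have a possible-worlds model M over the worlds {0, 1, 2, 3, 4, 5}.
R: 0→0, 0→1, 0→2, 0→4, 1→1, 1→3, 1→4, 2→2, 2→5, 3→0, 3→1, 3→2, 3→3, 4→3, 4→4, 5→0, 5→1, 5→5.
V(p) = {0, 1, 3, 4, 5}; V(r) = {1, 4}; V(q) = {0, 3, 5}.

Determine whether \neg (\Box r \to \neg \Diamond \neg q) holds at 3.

Recall that \Box ψ holds at a world iff ψ holds at every accessible world, and \Diamond ψ holds iff ψ holds at some accessible world.
At 3: \Box r \to \neg \Diamond \neg q is true, so \neg (\Box r \to \neg \Diamond \neg q) is false.
  At 3: \Box r is false, \neg \Diamond \neg q is false, so \Box r \to \neg \Diamond \neg q is true.
    At 3: \Box r requires r at every successor {0, 1, 2, 3}.
      r fails at 0, so \Box r is false at 3.
    At 3: \Diamond \neg q is true, so \neg \Diamond \neg q is false.
      At 3: \Diamond \neg q requires \neg q at some successor in {0, 1, 2, 3}.
        \neg q holds at 1, so \Diamond \neg q is true at 3.

No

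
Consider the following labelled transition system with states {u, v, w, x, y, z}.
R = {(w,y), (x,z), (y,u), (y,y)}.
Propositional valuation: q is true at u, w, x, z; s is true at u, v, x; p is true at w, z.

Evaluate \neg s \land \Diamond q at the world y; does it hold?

Recall that \Diamond ψ holds at a world iff ψ holds at some accessible world.
At y: \neg s is true, \Diamond q is true, so \neg s \land \Diamond q is true.
  At y: \Diamond q requires q at some successor in {u, y}.
    q holds at u, so \Diamond q is true at y.

Yes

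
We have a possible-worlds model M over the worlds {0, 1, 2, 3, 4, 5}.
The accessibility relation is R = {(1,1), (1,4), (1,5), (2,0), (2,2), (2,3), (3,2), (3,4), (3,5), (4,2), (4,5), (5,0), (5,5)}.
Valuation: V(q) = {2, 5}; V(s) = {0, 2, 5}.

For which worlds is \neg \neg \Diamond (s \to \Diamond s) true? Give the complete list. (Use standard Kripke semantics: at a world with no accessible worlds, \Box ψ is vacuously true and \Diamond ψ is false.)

1, 2, 3, 4, 5

Let φ = \neg \neg \Diamond (s \to \Diamond s). Evaluate φ at each world:
  0 (successors ∅): φ is false.
  1 (successors {1, 4, 5}): φ is true.
  2 (successors {0, 2, 3}): φ is true.
  3 (successors {2, 4, 5}): φ is true.
  4 (successors {2, 5}): φ is true.
  5 (successors {0, 5}): φ is true.
For instance, at 5:
  At 5: \neg \Diamond (s \to \Diamond s) is false, so \neg \neg \Diamond (s \to \Diamond s) is true.
    At 5: \Diamond (s \to \Diamond s) is true, so \neg \Diamond (s \to \Diamond s) is false.
      At 5: \Diamond (s \to \Diamond s) requires s \to \Diamond s at some successor in {0, 5}.
        s \to \Diamond s holds at 5, so \Diamond (s \to \Diamond s) is true at 5.
Satisfying worlds: {1, 2, 3, 4, 5}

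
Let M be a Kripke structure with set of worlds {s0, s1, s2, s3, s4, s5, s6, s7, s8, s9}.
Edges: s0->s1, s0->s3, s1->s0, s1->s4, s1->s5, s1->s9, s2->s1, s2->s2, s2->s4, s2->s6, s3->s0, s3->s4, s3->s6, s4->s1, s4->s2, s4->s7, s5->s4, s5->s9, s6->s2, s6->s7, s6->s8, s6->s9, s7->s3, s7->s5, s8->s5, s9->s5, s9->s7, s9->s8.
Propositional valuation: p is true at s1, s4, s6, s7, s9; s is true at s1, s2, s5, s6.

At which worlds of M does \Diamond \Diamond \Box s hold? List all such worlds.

Let φ = \Diamond \Diamond \Box s. Evaluate φ at each world:
  s0 (successors {s1, s3}): φ is false.
  s1 (successors {s0, s4, s5, s9}): φ is true.
  s2 (successors {s1, s2, s4, s6}): φ is true.
  s3 (successors {s0, s4, s6}): φ is true.
  s4 (successors {s1, s2, s7}): φ is false.
  s5 (successors {s4, s9}): φ is true.
  s6 (successors {s2, s7, s8, s9}): φ is true.
  s7 (successors {s3, s5}): φ is false.
  s8 (successors {s5}): φ is false.
  s9 (successors {s5, s7, s8}): φ is false.
For instance, at s4:
  At s4: \Diamond \Diamond \Box s requires \Diamond \Box s at some successor in {s1, s2, s7}.
    At s1: \Diamond \Box s is false.
    At s2: \Diamond \Box s is false.
    At s7: \Diamond \Box s is false.
  So \Diamond \Diamond \Box s is false at s4.
Satisfying worlds: {s1, s2, s3, s5, s6}

s1, s2, s3, s5, s6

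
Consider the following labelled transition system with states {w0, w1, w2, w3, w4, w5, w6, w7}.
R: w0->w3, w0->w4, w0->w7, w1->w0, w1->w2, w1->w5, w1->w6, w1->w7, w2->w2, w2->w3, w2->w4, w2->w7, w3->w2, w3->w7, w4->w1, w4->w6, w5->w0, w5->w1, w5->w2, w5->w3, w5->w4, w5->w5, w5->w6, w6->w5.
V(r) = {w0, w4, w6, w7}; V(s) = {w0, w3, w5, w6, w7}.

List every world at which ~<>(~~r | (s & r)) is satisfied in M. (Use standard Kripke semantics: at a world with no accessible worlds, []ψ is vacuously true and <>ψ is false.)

w6, w7

Let φ = ~<>(~~r | (s & r)). Evaluate φ at each world:
  w0 (successors {w3, w4, w7}): φ is false.
  w1 (successors {w0, w2, w5, w6, w7}): φ is false.
  w2 (successors {w2, w3, w4, w7}): φ is false.
  w3 (successors {w2, w7}): φ is false.
  w4 (successors {w1, w6}): φ is false.
  w5 (successors {w0, w1, w2, w3, w4, w5, w6}): φ is false.
  w6 (successors {w5}): φ is true.
  w7 (successors ∅): φ is true.
For instance, at w5:
  At w5: <>(~~r | (s & r)) is true, so ~<>(~~r | (s & r)) is false.
    At w5: <>(~~r | (s & r)) requires ~~r | (s & r) at some successor in {w0, w1, w2, w3, w4, w5, w6}.
      ~~r | (s & r) holds at w0, so <>(~~r | (s & r)) is true at w5.
Satisfying worlds: {w6, w7}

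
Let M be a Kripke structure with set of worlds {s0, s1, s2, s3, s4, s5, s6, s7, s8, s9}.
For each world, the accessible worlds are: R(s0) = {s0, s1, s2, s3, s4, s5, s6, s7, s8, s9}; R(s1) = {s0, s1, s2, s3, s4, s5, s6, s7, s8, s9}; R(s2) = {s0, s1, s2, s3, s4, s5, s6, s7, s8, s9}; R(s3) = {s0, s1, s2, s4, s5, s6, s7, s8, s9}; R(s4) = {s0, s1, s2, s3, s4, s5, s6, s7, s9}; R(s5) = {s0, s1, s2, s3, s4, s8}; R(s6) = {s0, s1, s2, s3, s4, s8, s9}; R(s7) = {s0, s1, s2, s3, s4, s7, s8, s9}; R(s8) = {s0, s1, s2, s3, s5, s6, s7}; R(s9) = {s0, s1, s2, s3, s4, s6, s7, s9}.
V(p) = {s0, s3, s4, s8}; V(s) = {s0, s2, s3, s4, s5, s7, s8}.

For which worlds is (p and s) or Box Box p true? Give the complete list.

Recall that Box ψ holds at a world iff ψ holds at every accessible world, and Dia ψ holds iff ψ holds at some accessible world.
Let φ = (p and s) or Box Box p. Evaluate φ at each world:
  s0 (successors {s0, s1, s2, s3, s4, s5, s6, s7, s8, s9}): φ is true.
  s1 (successors {s0, s1, s2, s3, s4, s5, s6, s7, s8, s9}): φ is false.
  s2 (successors {s0, s1, s2, s3, s4, s5, s6, s7, s8, s9}): φ is false.
  s3 (successors {s0, s1, s2, s4, s5, s6, s7, s8, s9}): φ is true.
  s4 (successors {s0, s1, s2, s3, s4, s5, s6, s7, s9}): φ is true.
  s5 (successors {s0, s1, s2, s3, s4, s8}): φ is false.
  s6 (successors {s0, s1, s2, s3, s4, s8, s9}): φ is false.
  s7 (successors {s0, s1, s2, s3, s4, s7, s8, s9}): φ is false.
  s8 (successors {s0, s1, s2, s3, s5, s6, s7}): φ is true.
  s9 (successors {s0, s1, s2, s3, s4, s6, s7, s9}): φ is false.
For instance, at s6:
  At s6: p and s is false, Box Box p is false, so (p and s) or Box Box p is false.
    At s6: Box Box p requires Box p at every successor {s0, s1, s2, s3, s4, s8, s9}.
      Box p fails at s0, so Box Box p is false at s6.
Satisfying worlds: {s0, s3, s4, s8}

s0, s3, s4, s8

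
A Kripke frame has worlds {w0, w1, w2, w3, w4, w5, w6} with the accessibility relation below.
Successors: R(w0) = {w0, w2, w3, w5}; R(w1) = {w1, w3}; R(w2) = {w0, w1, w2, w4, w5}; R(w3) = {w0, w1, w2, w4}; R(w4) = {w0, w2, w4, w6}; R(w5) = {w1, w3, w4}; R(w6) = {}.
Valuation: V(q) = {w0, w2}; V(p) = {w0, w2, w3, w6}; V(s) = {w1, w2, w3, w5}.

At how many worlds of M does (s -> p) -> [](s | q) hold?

Recall that []ψ holds at a world iff ψ holds at every accessible world, and <>ψ holds iff ψ holds at some accessible world.
Let φ = (s -> p) -> [](s | q). Evaluate φ at each world:
  w0 (successors {w0, w2, w3, w5}): φ is true.
  w1 (successors {w1, w3}): φ is true.
  w2 (successors {w0, w1, w2, w4, w5}): φ is false.
  w3 (successors {w0, w1, w2, w4}): φ is false.
  w4 (successors {w0, w2, w4, w6}): φ is false.
  w5 (successors {w1, w3, w4}): φ is true.
  w6 (successors ∅): φ is true.
For instance, at w3:
  At w3: s -> p is true, [](s | q) is false, so (s -> p) -> [](s | q) is false.
    At w3: [](s | q) requires s | q at every successor {w0, w1, w2, w4}.
      s | q fails at w4, so [](s | q) is false at w3.
Satisfying worlds: {w0, w1, w5, w6}

4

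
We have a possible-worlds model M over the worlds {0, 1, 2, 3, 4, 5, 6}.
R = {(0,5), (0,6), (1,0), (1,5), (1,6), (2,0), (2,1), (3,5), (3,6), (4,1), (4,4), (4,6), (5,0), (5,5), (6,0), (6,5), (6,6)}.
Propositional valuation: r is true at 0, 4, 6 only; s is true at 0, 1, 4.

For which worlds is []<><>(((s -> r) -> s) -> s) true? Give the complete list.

Let φ = []<><>(((s -> r) -> s) -> s). Evaluate φ at each world:
  0 (successors {5, 6}): φ is true.
  1 (successors {0, 5, 6}): φ is true.
  2 (successors {0, 1}): φ is true.
  3 (successors {5, 6}): φ is true.
  4 (successors {1, 4, 6}): φ is true.
  5 (successors {0, 5}): φ is true.
  6 (successors {0, 5, 6}): φ is true.
For instance, at 4:
  At 4: []<><>(((s -> r) -> s) -> s) requires <><>(((s -> r) -> s) -> s) at every successor {1, 4, 6}.
      At 1: <><>(((s -> r) -> s) -> s) requires <>(((s -> r) -> s) -> s) at some successor in {0, 5, 6}.
        <>(((s -> r) -> s) -> s) holds at 0, so <><>(((s -> r) -> s) -> s) is true at 1.
      At 4: <><>(((s -> r) -> s) -> s) requires <>(((s -> r) -> s) -> s) at some successor in {1, 4, 6}.
        <>(((s -> r) -> s) -> s) holds at 1, so <><>(((s -> r) -> s) -> s) is true at 4.
      At 6: <><>(((s -> r) -> s) -> s) requires <>(((s -> r) -> s) -> s) at some successor in {0, 5, 6}.
        <>(((s -> r) -> s) -> s) holds at 0, so <><>(((s -> r) -> s) -> s) is true at 6.
  So []<><>(((s -> r) -> s) -> s) is true at 4.
Satisfying worlds: {0, 1, 2, 3, 4, 5, 6}

0, 1, 2, 3, 4, 5, 6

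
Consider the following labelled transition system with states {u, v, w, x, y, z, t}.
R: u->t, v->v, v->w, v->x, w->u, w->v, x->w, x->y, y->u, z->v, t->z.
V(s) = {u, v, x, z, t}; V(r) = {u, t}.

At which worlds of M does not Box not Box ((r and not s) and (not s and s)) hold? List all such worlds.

Recall that Box ψ holds at a world iff ψ holds at every accessible world, and Dia ψ holds iff ψ holds at some accessible world.
Let φ = not Box not Box ((r and not s) and (not s and s)). Evaluate φ at each world:
  u (successors {t}): φ is false.
  v (successors {v, w, x}): φ is false.
  w (successors {u, v}): φ is false.
  x (successors {w, y}): φ is false.
  y (successors {u}): φ is false.
  z (successors {v}): φ is false.
  t (successors {z}): φ is false.
For instance, at z:
  At z: Box not Box ((r and not s) and (not s and s)) is true, so not Box not Box ((r and not s) and (not s and s)) is false.
    At z: Box not Box ((r and not s) and (not s and s)) requires not Box ((r and not s) and (not s and s)) at every successor {v}.
      At v: not Box ((r and not s) and (not s and s)) is true.
    So Box not Box ((r and not s) and (not s and s)) is true at z.
Satisfying worlds: none.

none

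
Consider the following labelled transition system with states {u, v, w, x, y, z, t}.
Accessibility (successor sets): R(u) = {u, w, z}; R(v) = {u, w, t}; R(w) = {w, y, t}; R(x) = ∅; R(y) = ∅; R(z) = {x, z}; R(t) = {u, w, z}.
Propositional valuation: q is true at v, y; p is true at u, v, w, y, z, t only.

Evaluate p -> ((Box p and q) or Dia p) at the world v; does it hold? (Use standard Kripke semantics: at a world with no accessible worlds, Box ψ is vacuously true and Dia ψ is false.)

Yes

At v: p is true, (Box p and q) or Dia p is true, so p -> ((Box p and q) or Dia p) is true.
  At v: Box p and q is true, Dia p is true, so (Box p and q) or Dia p is true.
    At v: Box p is true, q is true, so Box p and q is true.
      At v: Box p requires p at every successor {u, w, t}.
        At u: p is true.
        At w: p is true.
        At t: p is true.
      So Box p is true at v.
    At v: Dia p requires p at some successor in {u, w, t}.
      p holds at u, so Dia p is true at v.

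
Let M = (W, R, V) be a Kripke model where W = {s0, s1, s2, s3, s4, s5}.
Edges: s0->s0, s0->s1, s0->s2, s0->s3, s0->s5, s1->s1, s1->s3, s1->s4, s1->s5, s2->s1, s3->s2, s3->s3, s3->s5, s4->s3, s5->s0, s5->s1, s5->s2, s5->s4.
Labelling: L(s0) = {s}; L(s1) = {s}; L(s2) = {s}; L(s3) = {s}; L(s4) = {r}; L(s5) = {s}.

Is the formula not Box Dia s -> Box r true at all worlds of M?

Yes

Let φ = not Box Dia s -> Box r. Evaluate φ at each world:
  s0 (successors {s0, s1, s2, s3, s5}): φ is true.
  s1 (successors {s1, s3, s4, s5}): φ is true.
  s2 (successors {s1}): φ is true.
  s3 (successors {s2, s3, s5}): φ is true.
  s4 (successors {s3}): φ is true.
  s5 (successors {s0, s1, s2, s4}): φ is true.
For instance, at s2:
  At s2: not Box Dia s is false, Box r is false, so not Box Dia s -> Box r is true.
    At s2: Box Dia s is true, so not Box Dia s is false.
      At s2: Box Dia s requires Dia s at every successor {s1}.
        At s1: Dia s is true.
      So Box Dia s is true at s2.
    At s2: Box r requires r at every successor {s1}.
      r fails at s1, so Box r is false at s2.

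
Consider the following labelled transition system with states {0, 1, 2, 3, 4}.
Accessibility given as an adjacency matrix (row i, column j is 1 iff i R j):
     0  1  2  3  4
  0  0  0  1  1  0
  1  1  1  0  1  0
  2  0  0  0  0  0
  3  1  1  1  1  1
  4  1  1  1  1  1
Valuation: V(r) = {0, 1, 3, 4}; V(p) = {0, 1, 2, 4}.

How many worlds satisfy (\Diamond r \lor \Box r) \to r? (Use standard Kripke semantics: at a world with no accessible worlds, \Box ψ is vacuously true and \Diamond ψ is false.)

Let φ = (\Diamond r \lor \Box r) \to r. Evaluate φ at each world:
  0 (successors {2, 3}): φ is true.
  1 (successors {0, 1, 3}): φ is true.
  2 (successors ∅): φ is false.
  3 (successors {0, 1, 2, 3, 4}): φ is true.
  4 (successors {0, 1, 2, 3, 4}): φ is true.
For instance, at 3:
  At 3: \Diamond r \lor \Box r is true, r is true, so (\Diamond r \lor \Box r) \to r is true.
    At 3: \Diamond r is true, \Box r is false, so \Diamond r \lor \Box r is true.
      At 3: \Diamond r requires r at some successor in {0, 1, 2, 3, 4}.
        r holds at 0, so \Diamond r is true at 3.
      At 3: \Box r requires r at every successor {0, 1, 2, 3, 4}.
        r fails at 2, so \Box r is false at 3.
Satisfying worlds: {0, 1, 3, 4}

4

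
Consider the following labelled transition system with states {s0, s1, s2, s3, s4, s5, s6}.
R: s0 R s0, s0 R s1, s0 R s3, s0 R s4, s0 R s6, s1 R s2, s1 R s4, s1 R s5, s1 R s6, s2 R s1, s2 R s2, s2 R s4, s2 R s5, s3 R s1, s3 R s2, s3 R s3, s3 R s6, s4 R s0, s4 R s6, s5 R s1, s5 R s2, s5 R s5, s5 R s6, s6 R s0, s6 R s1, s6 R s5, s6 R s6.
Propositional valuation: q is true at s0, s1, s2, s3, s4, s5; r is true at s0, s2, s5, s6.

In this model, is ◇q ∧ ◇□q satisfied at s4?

No

Recall that □ψ holds at a world iff ψ holds at every accessible world, and ◇ψ holds iff ψ holds at some accessible world.
At s4: ◇q is true, ◇□q is false, so ◇q ∧ ◇□q is false.
  At s4: ◇q requires q at some successor in {s0, s6}.
    q holds at s0, so ◇q is true at s4.
  At s4: ◇□q requires □q at some successor in {s0, s6}.
    At s0: □q is false.
    At s6: □q is false.
  So ◇□q is false at s4.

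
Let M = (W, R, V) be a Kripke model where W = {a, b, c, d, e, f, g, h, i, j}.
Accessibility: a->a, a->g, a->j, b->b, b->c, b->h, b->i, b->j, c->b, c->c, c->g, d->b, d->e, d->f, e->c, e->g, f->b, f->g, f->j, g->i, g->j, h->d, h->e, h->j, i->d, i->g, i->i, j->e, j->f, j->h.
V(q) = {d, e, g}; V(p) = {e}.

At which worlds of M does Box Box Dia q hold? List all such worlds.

none

Let φ = Box Box Dia q. Evaluate φ at each world:
  a (successors {a, g, j}): φ is false.
  b (successors {b, c, h, i, j}): φ is false.
  c (successors {b, c, g}): φ is false.
  d (successors {b, e, f}): φ is false.
  e (successors {c, g}): φ is false.
  f (successors {b, g, j}): φ is false.
  g (successors {i, j}): φ is false.
  h (successors {d, e, j}): φ is false.
  i (successors {d, g, i}): φ is false.
  j (successors {e, f, h}): φ is false.
For instance, at e:
  At e: Box Box Dia q requires Box Dia q at every successor {c, g}.
    Box Dia q fails at c, so Box Box Dia q is false at e.
      At c: Box Dia q requires Dia q at every successor {b, c, g}.
        Dia q fails at b, so Box Dia q is false at c.
Satisfying worlds: none.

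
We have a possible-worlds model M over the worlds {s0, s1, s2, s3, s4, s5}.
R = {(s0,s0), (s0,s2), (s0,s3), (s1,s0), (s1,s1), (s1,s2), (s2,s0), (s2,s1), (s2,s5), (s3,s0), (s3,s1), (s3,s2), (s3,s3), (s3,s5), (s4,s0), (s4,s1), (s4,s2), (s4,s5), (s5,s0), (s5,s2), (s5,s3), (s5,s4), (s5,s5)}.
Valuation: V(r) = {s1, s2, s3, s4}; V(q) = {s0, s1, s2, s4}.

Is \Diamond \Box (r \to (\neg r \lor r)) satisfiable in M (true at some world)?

Yes

Let φ = \Diamond \Box (r \to (\neg r \lor r)). Evaluate φ at each world:
  s0 (successors {s0, s2, s3}): φ is true.
  s1 (successors {s0, s1, s2}): φ is true.
  s2 (successors {s0, s1, s5}): φ is true.
  s3 (successors {s0, s1, s2, s3, s5}): φ is true.
  s4 (successors {s0, s1, s2, s5}): φ is true.
  s5 (successors {s0, s2, s3, s4, s5}): φ is true.
Detail at s0 (witness):
  At s0: \Diamond \Box (r \to (\neg r \lor r)) requires \Box (r \to (\neg r \lor r)) at some successor in {s0, s2, s3}.
    \Box (r \to (\neg r \lor r)) holds at s0, so \Diamond \Box (r \to (\neg r \lor r)) is true at s0.
      At s0: \Box (r \to (\neg r \lor r)) requires r \to (\neg r \lor r) at every successor {s0, s2, s3}.
        At s0: r \to (\neg r \lor r) is true.
        At s2: r \to (\neg r \lor r) is true.
        At s3: r \to (\neg r \lor r) is true.
      So \Box (r \to (\neg r \lor r)) is true at s0.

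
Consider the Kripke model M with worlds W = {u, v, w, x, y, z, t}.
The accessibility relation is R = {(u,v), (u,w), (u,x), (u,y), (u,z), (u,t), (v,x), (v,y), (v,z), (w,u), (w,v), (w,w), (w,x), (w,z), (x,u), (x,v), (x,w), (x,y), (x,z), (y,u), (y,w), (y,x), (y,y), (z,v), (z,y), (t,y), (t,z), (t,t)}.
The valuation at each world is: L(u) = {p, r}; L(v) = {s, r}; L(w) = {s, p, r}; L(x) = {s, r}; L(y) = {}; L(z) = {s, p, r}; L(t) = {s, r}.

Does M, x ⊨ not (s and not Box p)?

At x: s and not Box p is true, so not (s and not Box p) is false.
  At x: s is true, not Box p is true, so s and not Box p is true.
    At x: Box p is false, so not Box p is true.
      At x: Box p requires p at every successor {u, v, w, y, z}.
        p fails at v, so Box p is false at x.

No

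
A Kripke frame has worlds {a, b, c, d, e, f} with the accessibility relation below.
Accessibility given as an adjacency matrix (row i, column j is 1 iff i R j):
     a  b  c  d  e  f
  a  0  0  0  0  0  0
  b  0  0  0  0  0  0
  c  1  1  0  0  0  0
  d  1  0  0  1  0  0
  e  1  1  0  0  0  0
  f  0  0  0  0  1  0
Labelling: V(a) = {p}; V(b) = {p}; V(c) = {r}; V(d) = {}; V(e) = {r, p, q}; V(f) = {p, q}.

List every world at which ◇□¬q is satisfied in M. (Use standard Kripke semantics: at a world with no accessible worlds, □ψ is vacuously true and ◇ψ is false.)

c, d, e, f

Let φ = ◇□¬q. Evaluate φ at each world:
  a (successors ∅): φ is false.
  b (successors ∅): φ is false.
  c (successors {a, b}): φ is true.
  d (successors {a, d}): φ is true.
  e (successors {a, b}): φ is true.
  f (successors {e}): φ is true.
For instance, at e:
  At e: ◇□¬q requires □¬q at some successor in {a, b}.
    □¬q holds at a, so ◇□¬q is true at e.
      At a: no accessible worlds, so □¬q holds vacuously.
Satisfying worlds: {c, d, e, f}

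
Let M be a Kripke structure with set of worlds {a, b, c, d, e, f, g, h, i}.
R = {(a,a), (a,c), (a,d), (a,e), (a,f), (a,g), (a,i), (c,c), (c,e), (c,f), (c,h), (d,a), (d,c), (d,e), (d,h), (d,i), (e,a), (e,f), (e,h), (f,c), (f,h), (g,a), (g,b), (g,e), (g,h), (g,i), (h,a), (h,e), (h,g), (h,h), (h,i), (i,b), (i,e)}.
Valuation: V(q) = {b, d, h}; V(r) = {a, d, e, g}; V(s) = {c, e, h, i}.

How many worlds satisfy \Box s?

Let φ = \Box s. Evaluate φ at each world:
  a (successors {a, c, d, e, f, g, i}): φ is false.
  b (successors ∅): φ is true.
  c (successors {c, e, f, h}): φ is false.
  d (successors {a, c, e, h, i}): φ is false.
  e (successors {a, f, h}): φ is false.
  f (successors {c, h}): φ is true.
  g (successors {a, b, e, h, i}): φ is false.
  h (successors {a, e, g, h, i}): φ is false.
  i (successors {b, e}): φ is false.
For instance, at g:
  At g: \Box s requires s at every successor {a, b, e, h, i}.
    s fails at a, so \Box s is false at g.
Satisfying worlds: {b, f}

2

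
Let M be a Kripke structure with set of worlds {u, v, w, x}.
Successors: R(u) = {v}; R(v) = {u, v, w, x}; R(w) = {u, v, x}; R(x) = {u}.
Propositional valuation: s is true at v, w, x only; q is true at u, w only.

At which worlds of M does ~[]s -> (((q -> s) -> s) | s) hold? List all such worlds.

Recall that []ψ holds at a world iff ψ holds at every accessible world, and <>ψ holds iff ψ holds at some accessible world.
Let φ = ~[]s -> (((q -> s) -> s) | s). Evaluate φ at each world:
  u (successors {v}): φ is true.
  v (successors {u, v, w, x}): φ is true.
  w (successors {u, v, x}): φ is true.
  x (successors {u}): φ is true.
For instance, at w:
  At w: ~[]s is true, ((q -> s) -> s) | s is true, so ~[]s -> (((q -> s) -> s) | s) is true.
    At w: []s is false, so ~[]s is true.
      At w: []s requires s at every successor {u, v, x}.
        s fails at u, so []s is false at w.
Satisfying worlds: {u, v, w, x}

u, v, w, x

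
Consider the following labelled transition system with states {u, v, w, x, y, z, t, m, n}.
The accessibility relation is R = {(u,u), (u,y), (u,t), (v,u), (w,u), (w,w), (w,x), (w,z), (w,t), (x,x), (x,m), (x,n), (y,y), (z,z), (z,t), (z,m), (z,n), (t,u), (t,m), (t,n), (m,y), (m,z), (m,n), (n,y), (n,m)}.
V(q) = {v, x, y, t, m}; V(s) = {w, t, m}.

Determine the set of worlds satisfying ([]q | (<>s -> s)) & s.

w, t, m

Recall that []ψ holds at a world iff ψ holds at every accessible world, and <>ψ holds iff ψ holds at some accessible world.
Let φ = ([]q | (<>s -> s)) & s. Evaluate φ at each world:
  u (successors {u, y, t}): φ is false.
  v (successors {u}): φ is false.
  w (successors {u, w, x, z, t}): φ is true.
  x (successors {x, m, n}): φ is false.
  y (successors {y}): φ is false.
  z (successors {z, t, m, n}): φ is false.
  t (successors {u, m, n}): φ is true.
  m (successors {y, z, n}): φ is true.
  n (successors {y, m}): φ is false.
For instance, at u:
  At u: []q | (<>s -> s) is false, s is false, so ([]q | (<>s -> s)) & s is false.
    At u: []q is false, <>s -> s is false, so []q | (<>s -> s) is false.
      At u: []q requires q at every successor {u, y, t}.
        q fails at u, so []q is false at u.
      At u: <>s is true, s is false, so <>s -> s is false.
Satisfying worlds: {w, t, m}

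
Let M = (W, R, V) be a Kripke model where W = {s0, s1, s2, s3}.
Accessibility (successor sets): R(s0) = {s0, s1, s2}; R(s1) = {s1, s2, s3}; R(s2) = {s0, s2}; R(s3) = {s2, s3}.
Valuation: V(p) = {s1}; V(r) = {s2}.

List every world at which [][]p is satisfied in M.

Recall that []ψ holds at a world iff ψ holds at every accessible world, and <>ψ holds iff ψ holds at some accessible world.
Let φ = [][]p. Evaluate φ at each world:
  s0 (successors {s0, s1, s2}): φ is false.
  s1 (successors {s1, s2, s3}): φ is false.
  s2 (successors {s0, s2}): φ is false.
  s3 (successors {s2, s3}): φ is false.
For instance, at s2:
  At s2: [][]p requires []p at every successor {s0, s2}.
    []p fails at s0, so [][]p is false at s2.
      At s0: []p requires p at every successor {s0, s1, s2}.
        p fails at s0, so []p is false at s0.
Satisfying worlds: none.

none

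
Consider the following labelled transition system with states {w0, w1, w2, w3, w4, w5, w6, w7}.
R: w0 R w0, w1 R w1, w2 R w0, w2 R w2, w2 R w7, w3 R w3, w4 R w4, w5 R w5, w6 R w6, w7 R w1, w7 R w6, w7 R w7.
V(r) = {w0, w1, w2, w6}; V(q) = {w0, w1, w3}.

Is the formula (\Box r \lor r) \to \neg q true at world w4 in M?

At w4: \Box r \lor r is false, \neg q is true, so (\Box r \lor r) \to \neg q is true.
  At w4: \Box r is false, r is false, so \Box r \lor r is false.
    At w4: \Box r requires r at every successor {w4}.
      r fails at w4, so \Box r is false at w4.

Yes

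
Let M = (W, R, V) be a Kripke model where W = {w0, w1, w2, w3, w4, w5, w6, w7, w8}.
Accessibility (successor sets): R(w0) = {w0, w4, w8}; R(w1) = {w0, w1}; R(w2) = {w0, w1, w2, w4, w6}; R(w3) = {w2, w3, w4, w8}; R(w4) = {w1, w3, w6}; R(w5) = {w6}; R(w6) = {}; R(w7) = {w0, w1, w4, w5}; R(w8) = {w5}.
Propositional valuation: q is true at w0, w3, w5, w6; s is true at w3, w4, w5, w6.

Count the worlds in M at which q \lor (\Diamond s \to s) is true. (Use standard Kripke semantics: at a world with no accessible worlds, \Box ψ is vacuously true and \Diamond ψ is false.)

6

Let φ = q \lor (\Diamond s \to s). Evaluate φ at each world:
  w0 (successors {w0, w4, w8}): φ is true.
  w1 (successors {w0, w1}): φ is true.
  w2 (successors {w0, w1, w2, w4, w6}): φ is false.
  w3 (successors {w2, w3, w4, w8}): φ is true.
  w4 (successors {w1, w3, w6}): φ is true.
  w5 (successors {w6}): φ is true.
  w6 (successors ∅): φ is true.
  w7 (successors {w0, w1, w4, w5}): φ is false.
  w8 (successors {w5}): φ is false.
For instance, at w8:
  At w8: q is false, \Diamond s \to s is false, so q \lor (\Diamond s \to s) is false.
    At w8: \Diamond s is true, s is false, so \Diamond s \to s is false.
      At w8: \Diamond s requires s at some successor in {w5}.
        s holds at w5, so \Diamond s is true at w8.
Satisfying worlds: {w0, w1, w3, w4, w5, w6}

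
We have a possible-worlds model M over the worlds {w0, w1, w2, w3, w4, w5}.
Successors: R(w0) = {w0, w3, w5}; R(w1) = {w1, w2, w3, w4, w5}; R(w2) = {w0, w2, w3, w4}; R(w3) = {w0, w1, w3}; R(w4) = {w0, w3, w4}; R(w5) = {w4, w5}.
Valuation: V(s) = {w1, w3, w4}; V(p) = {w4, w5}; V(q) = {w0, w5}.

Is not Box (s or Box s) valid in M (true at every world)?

Yes

Recall that Box ψ holds at a world iff ψ holds at every accessible world, and Dia ψ holds iff ψ holds at some accessible world.
Let φ = not Box (s or Box s). Evaluate φ at each world:
  w0 (successors {w0, w3, w5}): φ is true.
  w1 (successors {w1, w2, w3, w4, w5}): φ is true.
  w2 (successors {w0, w2, w3, w4}): φ is true.
  w3 (successors {w0, w1, w3}): φ is true.
  w4 (successors {w0, w3, w4}): φ is true.
  w5 (successors {w4, w5}): φ is true.
For instance, at w2:
  At w2: Box (s or Box s) is false, so not Box (s or Box s) is true.
    At w2: Box (s or Box s) requires s or Box s at every successor {w0, w2, w3, w4}.
      s or Box s fails at w0, so Box (s or Box s) is false at w2.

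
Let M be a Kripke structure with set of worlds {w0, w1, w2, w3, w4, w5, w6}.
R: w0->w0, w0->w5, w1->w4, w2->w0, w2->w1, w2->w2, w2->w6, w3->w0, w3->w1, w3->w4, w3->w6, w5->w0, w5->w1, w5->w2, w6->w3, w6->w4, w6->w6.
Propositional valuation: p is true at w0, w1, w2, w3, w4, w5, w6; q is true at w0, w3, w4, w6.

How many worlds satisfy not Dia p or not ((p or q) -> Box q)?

5

Let φ = not Dia p or not ((p or q) -> Box q). Evaluate φ at each world:
  w0 (successors {w0, w5}): φ is true.
  w1 (successors {w4}): φ is false.
  w2 (successors {w0, w1, w2, w6}): φ is true.
  w3 (successors {w0, w1, w4, w6}): φ is true.
  w4 (successors ∅): φ is true.
  w5 (successors {w0, w1, w2}): φ is true.
  w6 (successors {w3, w4, w6}): φ is false.
For instance, at w2:
  At w2: not Dia p is false, not ((p or q) -> Box q) is true, so not Dia p or not ((p or q) -> Box q) is true.
    At w2: Dia p is true, so not Dia p is false.
      At w2: Dia p requires p at some successor in {w0, w1, w2, w6}.
        p holds at w0, so Dia p is true at w2.
    At w2: (p or q) -> Box q is false, so not ((p or q) -> Box q) is true.
      At w2: p or q is true, Box q is false, so (p or q) -> Box q is false.
Satisfying worlds: {w0, w2, w3, w4, w5}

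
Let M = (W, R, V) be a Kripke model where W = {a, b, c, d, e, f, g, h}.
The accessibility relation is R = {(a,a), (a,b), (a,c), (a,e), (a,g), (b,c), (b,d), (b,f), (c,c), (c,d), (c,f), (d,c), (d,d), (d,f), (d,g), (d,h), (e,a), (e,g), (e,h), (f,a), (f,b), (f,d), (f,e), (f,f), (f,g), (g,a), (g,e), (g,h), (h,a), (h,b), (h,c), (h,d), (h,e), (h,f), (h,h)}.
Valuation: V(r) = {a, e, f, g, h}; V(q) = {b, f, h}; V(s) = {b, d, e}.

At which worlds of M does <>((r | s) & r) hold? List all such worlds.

Let φ = <>((r | s) & r). Evaluate φ at each world:
  a (successors {a, b, c, e, g}): φ is true.
  b (successors {c, d, f}): φ is true.
  c (successors {c, d, f}): φ is true.
  d (successors {c, d, f, g, h}): φ is true.
  e (successors {a, g, h}): φ is true.
  f (successors {a, b, d, e, f, g}): φ is true.
  g (successors {a, e, h}): φ is true.
  h (successors {a, b, c, d, e, f, h}): φ is true.
For instance, at c:
  At c: <>((r | s) & r) requires (r | s) & r at some successor in {c, d, f}.
    (r | s) & r holds at f, so <>((r | s) & r) is true at c.
Satisfying worlds: {a, b, c, d, e, f, g, h}

a, b, c, d, e, f, g, h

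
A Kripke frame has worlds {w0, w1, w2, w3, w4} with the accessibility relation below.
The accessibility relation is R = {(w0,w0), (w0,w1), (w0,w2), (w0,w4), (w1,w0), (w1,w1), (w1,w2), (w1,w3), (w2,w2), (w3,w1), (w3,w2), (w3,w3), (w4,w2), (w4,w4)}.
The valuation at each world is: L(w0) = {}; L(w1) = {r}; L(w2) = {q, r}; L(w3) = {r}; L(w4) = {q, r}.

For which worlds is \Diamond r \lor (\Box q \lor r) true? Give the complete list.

Let φ = \Diamond r \lor (\Box q \lor r). Evaluate φ at each world:
  w0 (successors {w0, w1, w2, w4}): φ is true.
  w1 (successors {w0, w1, w2, w3}): φ is true.
  w2 (successors {w2}): φ is true.
  w3 (successors {w1, w2, w3}): φ is true.
  w4 (successors {w2, w4}): φ is true.
For instance, at w2:
  At w2: \Diamond r is true, \Box q \lor r is true, so \Diamond r \lor (\Box q \lor r) is true.
    At w2: \Diamond r requires r at some successor in {w2}.
      r holds at w2, so \Diamond r is true at w2.
    At w2: \Box q is true, r is true, so \Box q \lor r is true.
      At w2: \Box q requires q at every successor {w2}.
        At w2: q is true.
      So \Box q is true at w2.
Satisfying worlds: {w0, w1, w2, w3, w4}

w0, w1, w2, w3, w4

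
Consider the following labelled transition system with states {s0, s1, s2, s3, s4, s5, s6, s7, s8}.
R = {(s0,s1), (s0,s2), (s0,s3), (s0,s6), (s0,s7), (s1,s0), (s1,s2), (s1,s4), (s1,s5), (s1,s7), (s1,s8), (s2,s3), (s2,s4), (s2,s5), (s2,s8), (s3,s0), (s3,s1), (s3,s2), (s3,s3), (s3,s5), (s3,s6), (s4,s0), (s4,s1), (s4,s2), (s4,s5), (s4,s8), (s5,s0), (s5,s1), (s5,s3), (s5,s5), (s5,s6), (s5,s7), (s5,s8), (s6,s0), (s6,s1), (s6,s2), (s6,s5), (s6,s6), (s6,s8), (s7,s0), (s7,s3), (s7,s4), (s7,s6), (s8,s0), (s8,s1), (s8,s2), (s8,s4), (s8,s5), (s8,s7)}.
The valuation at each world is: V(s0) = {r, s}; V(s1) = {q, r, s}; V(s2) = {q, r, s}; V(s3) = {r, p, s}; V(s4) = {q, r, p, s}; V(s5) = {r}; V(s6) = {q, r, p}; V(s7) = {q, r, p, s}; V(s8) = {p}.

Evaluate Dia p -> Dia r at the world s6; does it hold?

Yes

At s6: Dia p is true, Dia r is true, so Dia p -> Dia r is true.
  At s6: Dia p requires p at some successor in {s0, s1, s2, s5, s6, s8}.
    p holds at s6, so Dia p is true at s6.
  At s6: Dia r requires r at some successor in {s0, s1, s2, s5, s6, s8}.
    r holds at s0, so Dia r is true at s6.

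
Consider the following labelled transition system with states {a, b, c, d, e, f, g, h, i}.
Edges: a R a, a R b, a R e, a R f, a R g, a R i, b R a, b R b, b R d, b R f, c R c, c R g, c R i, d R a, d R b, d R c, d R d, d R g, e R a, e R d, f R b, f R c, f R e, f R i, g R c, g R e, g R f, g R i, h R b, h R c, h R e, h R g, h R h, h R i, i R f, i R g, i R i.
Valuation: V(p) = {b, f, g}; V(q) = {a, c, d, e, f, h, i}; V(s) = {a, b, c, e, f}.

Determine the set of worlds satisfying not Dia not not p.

e

Let φ = not Dia not not p. Evaluate φ at each world:
  a (successors {a, b, e, f, g, i}): φ is false.
  b (successors {a, b, d, f}): φ is false.
  c (successors {c, g, i}): φ is false.
  d (successors {a, b, c, d, g}): φ is false.
  e (successors {a, d}): φ is true.
  f (successors {b, c, e, i}): φ is false.
  g (successors {c, e, f, i}): φ is false.
  h (successors {b, c, e, g, h, i}): φ is false.
  i (successors {f, g, i}): φ is false.
For instance, at f:
  At f: Dia not not p is true, so not Dia not not p is false.
    At f: Dia not not p requires not not p at some successor in {b, c, e, i}.
      not not p holds at b, so Dia not not p is true at f.
Satisfying worlds: {e}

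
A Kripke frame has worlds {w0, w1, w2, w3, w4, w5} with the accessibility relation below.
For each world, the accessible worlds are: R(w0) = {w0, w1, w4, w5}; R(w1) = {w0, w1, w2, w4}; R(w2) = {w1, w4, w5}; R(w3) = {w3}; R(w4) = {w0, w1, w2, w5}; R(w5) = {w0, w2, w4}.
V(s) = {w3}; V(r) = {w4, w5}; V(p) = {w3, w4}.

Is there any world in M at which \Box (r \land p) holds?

Let φ = \Box (r \land p). Evaluate φ at each world:
  w0 (successors {w0, w1, w4, w5}): φ is false.
  w1 (successors {w0, w1, w2, w4}): φ is false.
  w2 (successors {w1, w4, w5}): φ is false.
  w3 (successors {w3}): φ is false.
  w4 (successors {w0, w1, w2, w5}): φ is false.
  w5 (successors {w0, w2, w4}): φ is false.
For instance, at w1:
  At w1: \Box (r \land p) requires r \land p at every successor {w0, w1, w2, w4}.
    r \land p fails at w0, so \Box (r \land p) is false at w1.

No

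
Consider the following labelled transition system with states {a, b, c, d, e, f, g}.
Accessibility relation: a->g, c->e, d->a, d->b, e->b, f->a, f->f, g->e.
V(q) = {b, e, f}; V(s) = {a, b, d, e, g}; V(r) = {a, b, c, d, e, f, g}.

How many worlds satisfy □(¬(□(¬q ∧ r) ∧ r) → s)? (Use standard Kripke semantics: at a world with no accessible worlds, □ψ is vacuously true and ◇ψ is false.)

6

Let φ = □(¬(□(¬q ∧ r) ∧ r) → s). Evaluate φ at each world:
  a (successors {g}): φ is true.
  b (successors ∅): φ is true.
  c (successors {e}): φ is true.
  d (successors {a, b}): φ is true.
  e (successors {b}): φ is true.
  f (successors {a, f}): φ is false.
  g (successors {e}): φ is true.
For instance, at c:
  At c: □(¬(□(¬q ∧ r) ∧ r) → s) requires ¬(□(¬q ∧ r) ∧ r) → s at every successor {e}.
      At e: ¬(□(¬q ∧ r) ∧ r) is true, s is true, so ¬(□(¬q ∧ r) ∧ r) → s is true.
  So □(¬(□(¬q ∧ r) ∧ r) → s) is true at c.
Satisfying worlds: {a, b, c, d, e, g}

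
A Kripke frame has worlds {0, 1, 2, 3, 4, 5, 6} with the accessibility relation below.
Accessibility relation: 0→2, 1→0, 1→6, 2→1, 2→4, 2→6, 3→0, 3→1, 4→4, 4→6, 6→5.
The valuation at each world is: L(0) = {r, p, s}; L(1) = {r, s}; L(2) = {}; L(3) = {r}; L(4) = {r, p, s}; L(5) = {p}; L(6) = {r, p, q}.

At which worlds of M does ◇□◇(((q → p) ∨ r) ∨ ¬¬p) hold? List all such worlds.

Recall that □ψ holds at a world iff ψ holds at every accessible world, and ◇ψ holds iff ψ holds at some accessible world.
Let φ = ◇□◇(((q → p) ∨ r) ∨ ¬¬p). Evaluate φ at each world:
  0 (successors {2}): φ is true.
  1 (successors {0, 6}): φ is true.
  2 (successors {1, 4, 6}): φ is true.
  3 (successors {0, 1}): φ is true.
  4 (successors {4, 6}): φ is true.
  5 (successors ∅): φ is false.
  6 (successors {5}): φ is true.
For instance, at 0:
  At 0: ◇□◇(((q → p) ∨ r) ∨ ¬¬p) requires □◇(((q → p) ∨ r) ∨ ¬¬p) at some successor in {2}.
    □◇(((q → p) ∨ r) ∨ ¬¬p) holds at 2, so ◇□◇(((q → p) ∨ r) ∨ ¬¬p) is true at 0.
      At 2: □◇(((q → p) ∨ r) ∨ ¬¬p) requires ◇(((q → p) ∨ r) ∨ ¬¬p) at every successor {1, 4, 6}.
        At 1: ◇(((q → p) ∨ r) ∨ ¬¬p) is true.
        At 4: ◇(((q → p) ∨ r) ∨ ¬¬p) is true.
        At 6: ◇(((q → p) ∨ r) ∨ ¬¬p) is true.
      So □◇(((q → p) ∨ r) ∨ ¬¬p) is true at 2.
Satisfying worlds: {0, 1, 2, 3, 4, 6}

0, 1, 2, 3, 4, 6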